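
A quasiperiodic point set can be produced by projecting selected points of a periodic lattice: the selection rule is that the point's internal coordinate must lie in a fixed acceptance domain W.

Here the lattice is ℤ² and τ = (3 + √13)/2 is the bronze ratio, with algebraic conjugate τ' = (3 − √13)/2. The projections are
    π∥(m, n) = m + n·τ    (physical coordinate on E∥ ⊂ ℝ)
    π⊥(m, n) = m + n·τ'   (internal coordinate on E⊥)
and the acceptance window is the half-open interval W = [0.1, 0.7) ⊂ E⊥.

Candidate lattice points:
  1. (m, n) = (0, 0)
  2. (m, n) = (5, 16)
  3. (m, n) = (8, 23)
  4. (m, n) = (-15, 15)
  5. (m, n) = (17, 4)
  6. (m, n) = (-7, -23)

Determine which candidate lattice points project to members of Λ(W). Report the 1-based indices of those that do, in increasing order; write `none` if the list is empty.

Numerically τ ≈ 3.3028 and τ' = −1/τ ≈ -0.3028.
candidate 1: (m,n)=(0,0) → π∥ = 0+0·τ ≈ 0.0000, π⊥ = 0+0·τ' ≈ 0.0000 ∉ [0.1, 0.7) ⇒ out
candidate 2: (m,n)=(5,16) → π∥ = 5+16·τ ≈ 57.8444, π⊥ = 5+16·τ' ≈ 0.1556 ∈ [0.1, 0.7) ⇒ IN Λ
candidate 3: (m,n)=(8,23) → π∥ = 8+23·τ ≈ 83.9638, π⊥ = 8+23·τ' ≈ 1.0362 ∉ [0.1, 0.7) ⇒ out
candidate 4: (m,n)=(-15,15) → π∥ = -15+15·τ ≈ 34.5416, π⊥ = -15+15·τ' ≈ -19.5416 ∉ [0.1, 0.7) ⇒ out
candidate 5: (m,n)=(17,4) → π∥ = 17+4·τ ≈ 30.2111, π⊥ = 17+4·τ' ≈ 15.7889 ∉ [0.1, 0.7) ⇒ out
candidate 6: (m,n)=(-7,-23) → π∥ = -7-23·τ ≈ -82.9638, π⊥ = -7-23·τ' ≈ -0.0362 ∉ [0.1, 0.7) ⇒ out

2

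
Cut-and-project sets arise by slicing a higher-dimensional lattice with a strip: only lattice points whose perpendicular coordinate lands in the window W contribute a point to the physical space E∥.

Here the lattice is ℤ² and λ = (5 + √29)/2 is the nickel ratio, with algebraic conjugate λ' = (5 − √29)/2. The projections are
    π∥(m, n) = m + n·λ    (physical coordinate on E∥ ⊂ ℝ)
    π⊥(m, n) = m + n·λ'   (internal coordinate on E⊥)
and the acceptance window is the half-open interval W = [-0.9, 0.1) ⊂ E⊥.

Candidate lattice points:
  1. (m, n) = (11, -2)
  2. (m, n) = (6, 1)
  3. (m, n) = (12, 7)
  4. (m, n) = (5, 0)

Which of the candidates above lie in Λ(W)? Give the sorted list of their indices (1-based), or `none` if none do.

Numerically λ ≈ 5.19258 and λ' = −1/λ ≈ -0.19258.
[1] lift (11,-2): star map gives 11.38516; window check -0.9 ≤ 11.38516 < 0.1 is false → out
[2] lift (6,1): star map gives 5.80742; window check -0.9 ≤ 5.80742 < 0.1 is false → out
[3] lift (12,7): star map gives 10.65192; window check -0.9 ≤ 10.65192 < 0.1 is false → out
[4] lift (5,0): star map gives 5.00000; window check -0.9 ≤ 5.00000 < 0.1 is false → out

none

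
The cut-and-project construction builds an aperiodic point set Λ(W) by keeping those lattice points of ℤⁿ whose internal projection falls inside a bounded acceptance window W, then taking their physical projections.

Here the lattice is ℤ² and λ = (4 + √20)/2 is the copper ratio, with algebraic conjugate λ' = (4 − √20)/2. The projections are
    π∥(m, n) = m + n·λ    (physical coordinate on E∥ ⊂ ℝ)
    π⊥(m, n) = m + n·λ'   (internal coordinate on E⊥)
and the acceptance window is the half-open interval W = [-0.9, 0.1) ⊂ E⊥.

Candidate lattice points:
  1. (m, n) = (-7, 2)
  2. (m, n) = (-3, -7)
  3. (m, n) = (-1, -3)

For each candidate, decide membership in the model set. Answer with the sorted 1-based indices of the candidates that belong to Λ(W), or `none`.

3

Numerically λ ≈ 4.2361 and λ' = −1/λ ≈ -0.2361.
#1 (-7,2): internal coord -7 + (2)·λ' = -7.4721; -7.4721 ∉ [-0.9, 0.1) → out
#2 (-3,-7): internal coord -3 + (-7)·λ' = -1.3475; -1.3475 ∉ [-0.9, 0.1) → out
#3 (-1,-3): internal coord -1 + (-3)·λ' = -0.2918; -0.2918 ∈ [-0.9, 0.1) → IN Λ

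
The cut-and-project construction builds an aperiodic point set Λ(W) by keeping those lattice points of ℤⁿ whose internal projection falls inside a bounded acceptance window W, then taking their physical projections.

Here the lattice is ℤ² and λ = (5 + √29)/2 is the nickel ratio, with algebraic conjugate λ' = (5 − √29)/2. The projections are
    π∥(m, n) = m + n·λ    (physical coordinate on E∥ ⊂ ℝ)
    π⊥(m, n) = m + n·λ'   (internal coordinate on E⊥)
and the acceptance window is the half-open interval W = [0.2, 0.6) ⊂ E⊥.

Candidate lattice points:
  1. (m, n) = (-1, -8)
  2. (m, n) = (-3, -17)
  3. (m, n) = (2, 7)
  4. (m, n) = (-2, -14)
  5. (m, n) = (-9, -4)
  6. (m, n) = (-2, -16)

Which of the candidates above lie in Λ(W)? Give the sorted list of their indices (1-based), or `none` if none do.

Numerically λ ≈ 5.19258 and λ' = −1/λ ≈ -0.19258.
candidate 1: (m,n)=(-1,-8) → π∥ = -1-8·λ ≈ -42.54066, π⊥ = -1-8·λ' ≈ 0.54066 ∈ [0.2, 0.6) ⇒ IN Λ
candidate 2: (m,n)=(-3,-17) → π∥ = -3-17·λ ≈ -91.27390, π⊥ = -3-17·λ' ≈ 0.27390 ∈ [0.2, 0.6) ⇒ IN Λ
candidate 3: (m,n)=(2,7) → π∥ = 2+7·λ ≈ 38.34808, π⊥ = 2+7·λ' ≈ 0.65192 ∉ [0.2, 0.6) ⇒ out
candidate 4: (m,n)=(-2,-14) → π∥ = -2-14·λ ≈ -74.69615, π⊥ = -2-14·λ' ≈ 0.69615 ∉ [0.2, 0.6) ⇒ out
candidate 5: (m,n)=(-9,-4) → π∥ = -9-4·λ ≈ -29.77033, π⊥ = -9-4·λ' ≈ -8.22967 ∉ [0.2, 0.6) ⇒ out
candidate 6: (m,n)=(-2,-16) → π∥ = -2-16·λ ≈ -85.08132, π⊥ = -2-16·λ' ≈ 1.08132 ∉ [0.2, 0.6) ⇒ out

1, 2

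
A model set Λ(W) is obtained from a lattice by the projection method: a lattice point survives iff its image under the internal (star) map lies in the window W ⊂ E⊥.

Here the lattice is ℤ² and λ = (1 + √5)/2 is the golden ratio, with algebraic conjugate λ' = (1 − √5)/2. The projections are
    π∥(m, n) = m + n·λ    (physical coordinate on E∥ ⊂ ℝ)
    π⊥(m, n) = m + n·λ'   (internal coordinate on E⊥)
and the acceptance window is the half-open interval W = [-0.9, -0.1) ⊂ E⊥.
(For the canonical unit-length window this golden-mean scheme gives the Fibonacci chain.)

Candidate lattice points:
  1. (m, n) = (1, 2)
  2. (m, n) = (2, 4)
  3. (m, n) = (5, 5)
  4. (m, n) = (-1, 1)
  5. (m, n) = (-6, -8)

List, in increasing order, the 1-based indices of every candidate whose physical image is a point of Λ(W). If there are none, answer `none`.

1, 2

Compute λ' = (1−√5)/2 = -0.618034, so π⊥(m,n) = m -0.618034·n.
candidate 1: (m,n)=(1,2) → π∥ = 1+2·λ ≈ 4.236068, π⊥ = 1+2·λ' ≈ -0.236068 ∈ [-0.9, -0.1) ⇒ IN Λ
candidate 2: (m,n)=(2,4) → π∥ = 2+4·λ ≈ 8.472136, π⊥ = 2+4·λ' ≈ -0.472136 ∈ [-0.9, -0.1) ⇒ IN Λ
candidate 3: (m,n)=(5,5) → π∥ = 5+5·λ ≈ 13.090170, π⊥ = 5+5·λ' ≈ 1.909830 ∉ [-0.9, -0.1) ⇒ out
candidate 4: (m,n)=(-1,1) → π∥ = -1+1·λ ≈ 0.618034, π⊥ = -1+1·λ' ≈ -1.618034 ∉ [-0.9, -0.1) ⇒ out
candidate 5: (m,n)=(-6,-8) → π∥ = -6-8·λ ≈ -18.944272, π⊥ = -6-8·λ' ≈ -1.055728 ∉ [-0.9, -0.1) ⇒ out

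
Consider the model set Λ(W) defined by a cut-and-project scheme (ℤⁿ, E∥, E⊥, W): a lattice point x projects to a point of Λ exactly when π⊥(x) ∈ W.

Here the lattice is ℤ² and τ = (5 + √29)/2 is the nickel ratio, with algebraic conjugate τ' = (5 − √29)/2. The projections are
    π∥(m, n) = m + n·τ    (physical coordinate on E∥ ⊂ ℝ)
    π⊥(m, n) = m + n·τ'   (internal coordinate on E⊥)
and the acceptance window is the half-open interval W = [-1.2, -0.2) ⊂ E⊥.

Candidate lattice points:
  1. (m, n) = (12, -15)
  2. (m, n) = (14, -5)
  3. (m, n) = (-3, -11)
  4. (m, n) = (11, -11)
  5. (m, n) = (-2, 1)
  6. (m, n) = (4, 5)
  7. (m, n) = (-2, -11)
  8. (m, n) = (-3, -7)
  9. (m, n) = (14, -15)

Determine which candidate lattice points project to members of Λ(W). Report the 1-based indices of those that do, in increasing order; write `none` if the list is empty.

τ' = (5−√29)/2 ≈ -0.192582.
#1 (12,-15): internal coord 12 + (-15)·τ' = +14.888736; +14.888736 ∉ [-1.2, -0.2) → out
#2 (14,-5): internal coord 14 + (-5)·τ' = +14.962912; +14.962912 ∉ [-1.2, -0.2) → out
#3 (-3,-11): internal coord -3 + (-11)·τ' = -0.881594; -0.881594 ∈ [-1.2, -0.2) → IN Λ
#4 (11,-11): internal coord 11 + (-11)·τ' = +13.118406; +13.118406 ∉ [-1.2, -0.2) → out
#5 (-2,1): internal coord -2 + (1)·τ' = -2.192582; -2.192582 ∉ [-1.2, -0.2) → out
#6 (4,5): internal coord 4 + (5)·τ' = +3.037088; +3.037088 ∉ [-1.2, -0.2) → out
#7 (-2,-11): internal coord -2 + (-11)·τ' = +0.118406; +0.118406 ∉ [-1.2, -0.2) → out
#8 (-3,-7): internal coord -3 + (-7)·τ' = -1.651923; -1.651923 ∉ [-1.2, -0.2) → out
#9 (14,-15): internal coord 14 + (-15)·τ' = +16.888736; +16.888736 ∉ [-1.2, -0.2) → out

3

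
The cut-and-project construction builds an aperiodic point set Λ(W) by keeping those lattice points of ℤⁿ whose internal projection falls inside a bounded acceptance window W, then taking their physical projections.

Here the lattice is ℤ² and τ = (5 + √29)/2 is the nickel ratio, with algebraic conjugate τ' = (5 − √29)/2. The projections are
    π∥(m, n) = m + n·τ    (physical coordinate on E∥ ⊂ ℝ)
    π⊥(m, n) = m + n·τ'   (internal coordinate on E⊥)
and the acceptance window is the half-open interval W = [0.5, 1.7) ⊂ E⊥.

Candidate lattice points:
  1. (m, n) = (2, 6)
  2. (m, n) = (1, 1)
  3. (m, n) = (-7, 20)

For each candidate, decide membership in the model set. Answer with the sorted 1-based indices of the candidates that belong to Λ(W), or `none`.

1, 2

Numerically τ ≈ 5.192582 and τ' = −1/τ ≈ -0.192582.
[1] lift (2,6): star map gives 0.844506; window check 0.5 ≤ 0.844506 < 1.7 is true → IN Λ
[2] lift (1,1): star map gives 0.807418; window check 0.5 ≤ 0.807418 < 1.7 is true → IN Λ
[3] lift (-7,20): star map gives -10.851648; window check 0.5 ≤ -10.851648 < 1.7 is false → out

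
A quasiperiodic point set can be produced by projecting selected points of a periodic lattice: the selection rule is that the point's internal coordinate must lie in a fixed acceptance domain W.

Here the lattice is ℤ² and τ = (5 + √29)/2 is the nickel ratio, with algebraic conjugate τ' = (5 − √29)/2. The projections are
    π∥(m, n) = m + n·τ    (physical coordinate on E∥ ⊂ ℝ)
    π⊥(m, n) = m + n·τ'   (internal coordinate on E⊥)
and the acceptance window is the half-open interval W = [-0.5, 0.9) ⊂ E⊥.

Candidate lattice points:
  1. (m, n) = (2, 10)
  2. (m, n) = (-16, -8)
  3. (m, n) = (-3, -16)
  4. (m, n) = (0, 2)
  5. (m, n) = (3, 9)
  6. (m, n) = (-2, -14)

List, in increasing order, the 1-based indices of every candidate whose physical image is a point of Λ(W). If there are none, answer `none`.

Numerically τ ≈ 5.1926 and τ' = −1/τ ≈ -0.1926.
#1 (2,10): internal coord 2 + (10)·τ' = +0.0742; +0.0742 ∈ [-0.5, 0.9) → IN Λ
#2 (-16,-8): internal coord -16 + (-8)·τ' = -14.4593; -14.4593 ∉ [-0.5, 0.9) → out
#3 (-3,-16): internal coord -3 + (-16)·τ' = +0.0813; +0.0813 ∈ [-0.5, 0.9) → IN Λ
#4 (0,2): internal coord 0 + (2)·τ' = -0.3852; -0.3852 ∈ [-0.5, 0.9) → IN Λ
#5 (3,9): internal coord 3 + (9)·τ' = +1.2668; +1.2668 ∉ [-0.5, 0.9) → out
#6 (-2,-14): internal coord -2 + (-14)·τ' = +0.6962; +0.6962 ∈ [-0.5, 0.9) → IN Λ

1, 3, 4, 6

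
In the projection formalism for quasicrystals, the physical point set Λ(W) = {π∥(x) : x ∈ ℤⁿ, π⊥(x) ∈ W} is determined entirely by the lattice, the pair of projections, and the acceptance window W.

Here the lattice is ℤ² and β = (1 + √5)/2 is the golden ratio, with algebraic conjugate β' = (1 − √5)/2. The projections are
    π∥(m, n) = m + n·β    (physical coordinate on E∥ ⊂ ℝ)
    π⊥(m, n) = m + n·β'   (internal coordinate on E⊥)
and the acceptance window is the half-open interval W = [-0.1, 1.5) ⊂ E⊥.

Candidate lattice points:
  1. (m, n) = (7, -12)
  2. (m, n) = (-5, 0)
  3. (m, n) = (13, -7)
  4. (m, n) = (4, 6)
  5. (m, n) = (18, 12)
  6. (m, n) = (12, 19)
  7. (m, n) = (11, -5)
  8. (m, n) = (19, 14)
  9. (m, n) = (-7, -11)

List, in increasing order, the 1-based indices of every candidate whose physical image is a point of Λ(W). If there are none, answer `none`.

4, 6

Compute β' = (1−√5)/2 = -0.6180, so π⊥(m,n) = m -0.6180·n.
#1 (7,-12): internal coord 7 + (-12)·β' = +14.4164; +14.4164 ∉ [-0.1, 1.5) → out
#2 (-5,0): internal coord -5 + (0)·β' = -5.0000; -5.0000 ∉ [-0.1, 1.5) → out
#3 (13,-7): internal coord 13 + (-7)·β' = +17.3262; +17.3262 ∉ [-0.1, 1.5) → out
#4 (4,6): internal coord 4 + (6)·β' = +0.2918; +0.2918 ∈ [-0.1, 1.5) → IN Λ
#5 (18,12): internal coord 18 + (12)·β' = +10.5836; +10.5836 ∉ [-0.1, 1.5) → out
#6 (12,19): internal coord 12 + (19)·β' = +0.2574; +0.2574 ∈ [-0.1, 1.5) → IN Λ
#7 (11,-5): internal coord 11 + (-5)·β' = +14.0902; +14.0902 ∉ [-0.1, 1.5) → out
#8 (19,14): internal coord 19 + (14)·β' = +10.3475; +10.3475 ∉ [-0.1, 1.5) → out
#9 (-7,-11): internal coord -7 + (-11)·β' = -0.2016; -0.2016 ∉ [-0.1, 1.5) → out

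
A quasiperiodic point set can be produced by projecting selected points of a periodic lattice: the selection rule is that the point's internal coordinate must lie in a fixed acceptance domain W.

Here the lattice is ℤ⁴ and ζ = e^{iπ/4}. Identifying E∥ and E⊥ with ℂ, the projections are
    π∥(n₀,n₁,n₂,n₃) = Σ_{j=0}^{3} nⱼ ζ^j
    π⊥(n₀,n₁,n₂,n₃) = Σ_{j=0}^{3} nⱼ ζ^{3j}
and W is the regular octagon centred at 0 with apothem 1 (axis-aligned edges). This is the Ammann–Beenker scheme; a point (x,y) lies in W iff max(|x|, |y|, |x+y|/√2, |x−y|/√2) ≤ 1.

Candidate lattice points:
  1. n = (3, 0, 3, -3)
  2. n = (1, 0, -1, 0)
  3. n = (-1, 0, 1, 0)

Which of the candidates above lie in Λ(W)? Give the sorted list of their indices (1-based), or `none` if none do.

With ζ = e^{iπ/4} the internal vectors are ζ^0,ζ^3,ζ^6,ζ^9.
candidate 1: n = (3, 0, 3, -3) → π⊥ ≈ (+0.878680, -5.121320); max(|x|,|y|,|x±y|/√2) = 5.121320 > 1 ⇒ ∉ W
candidate 2: n = (1, 0, -1, 0) → π⊥ ≈ (+1.000000, +1.000000); max(|x|,|y|,|x±y|/√2) = 1.414214 > 1 ⇒ ∉ W
candidate 3: n = (-1, 0, 1, 0) → π⊥ ≈ (-1.000000, -1.000000); max(|x|,|y|,|x±y|/√2) = 1.414214 > 1 ⇒ ∉ W

none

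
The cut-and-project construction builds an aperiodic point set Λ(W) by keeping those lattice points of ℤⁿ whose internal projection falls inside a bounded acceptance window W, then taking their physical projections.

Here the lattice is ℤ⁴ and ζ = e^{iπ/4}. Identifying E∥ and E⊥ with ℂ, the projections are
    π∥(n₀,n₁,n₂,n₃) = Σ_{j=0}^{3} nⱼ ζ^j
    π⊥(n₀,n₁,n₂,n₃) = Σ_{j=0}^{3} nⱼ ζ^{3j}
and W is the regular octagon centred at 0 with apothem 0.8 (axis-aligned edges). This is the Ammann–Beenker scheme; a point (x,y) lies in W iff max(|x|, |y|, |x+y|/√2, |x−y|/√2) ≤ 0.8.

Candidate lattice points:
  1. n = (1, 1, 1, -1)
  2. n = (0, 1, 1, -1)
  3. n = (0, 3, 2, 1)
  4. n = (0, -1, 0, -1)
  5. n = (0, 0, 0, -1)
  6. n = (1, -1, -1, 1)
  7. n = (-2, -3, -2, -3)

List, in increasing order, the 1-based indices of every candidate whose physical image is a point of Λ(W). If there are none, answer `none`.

none

π⊥(n) = n₀ + n₁ζ³ + n₂ζ⁶ + n₃ζ⁹ where ζ = e^{iπ/4}.
candidate 1: n = (1, 1, 1, -1) → π⊥ ≈ (-0.4142, -1.0000); max(|x|,|y|,|x±y|/√2) = 1.0000 > 0.8 ⇒ ∉ W
candidate 2: n = (0, 1, 1, -1) → π⊥ ≈ (-1.4142, -1.0000); max(|x|,|y|,|x±y|/√2) = 1.7071 > 0.8 ⇒ ∉ W
candidate 3: n = (0, 3, 2, 1) → π⊥ ≈ (-1.4142, +0.8284); max(|x|,|y|,|x±y|/√2) = 1.5858 > 0.8 ⇒ ∉ W
candidate 4: n = (0, -1, 0, -1) → π⊥ ≈ (+0.0000, -1.4142); max(|x|,|y|,|x±y|/√2) = 1.4142 > 0.8 ⇒ ∉ W
candidate 5: n = (0, 0, 0, -1) → π⊥ ≈ (-0.7071, -0.7071); max(|x|,|y|,|x±y|/√2) = 1.0000 > 0.8 ⇒ ∉ W
candidate 6: n = (1, -1, -1, 1) → π⊥ ≈ (+2.4142, +1.0000); max(|x|,|y|,|x±y|/√2) = 2.4142 > 0.8 ⇒ ∉ W
candidate 7: n = (-2, -3, -2, -3) → π⊥ ≈ (-2.0000, -2.2426); max(|x|,|y|,|x±y|/√2) = 3.0000 > 0.8 ⇒ ∉ W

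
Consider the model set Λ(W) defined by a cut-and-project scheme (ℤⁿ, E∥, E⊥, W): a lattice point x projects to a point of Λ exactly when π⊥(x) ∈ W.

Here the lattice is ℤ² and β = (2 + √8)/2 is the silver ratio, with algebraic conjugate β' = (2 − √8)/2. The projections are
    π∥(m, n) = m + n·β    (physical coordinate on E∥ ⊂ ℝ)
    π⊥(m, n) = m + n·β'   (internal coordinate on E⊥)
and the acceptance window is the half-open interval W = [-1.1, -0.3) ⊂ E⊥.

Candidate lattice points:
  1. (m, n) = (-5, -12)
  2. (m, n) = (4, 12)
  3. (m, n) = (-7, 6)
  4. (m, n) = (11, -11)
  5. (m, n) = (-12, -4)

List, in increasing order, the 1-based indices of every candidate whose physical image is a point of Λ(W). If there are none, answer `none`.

β' = (2−√8)/2 ≈ -0.41421.
#1 (-5,-12): internal coord -5 + (-12)·β' = -0.02944; -0.02944 ∉ [-1.1, -0.3) → out
#2 (4,12): internal coord 4 + (12)·β' = -0.97056; -0.97056 ∈ [-1.1, -0.3) → IN Λ
#3 (-7,6): internal coord -7 + (6)·β' = -9.48528; -9.48528 ∉ [-1.1, -0.3) → out
#4 (11,-11): internal coord 11 + (-11)·β' = +15.55635; +15.55635 ∉ [-1.1, -0.3) → out
#5 (-12,-4): internal coord -12 + (-4)·β' = -10.34315; -10.34315 ∉ [-1.1, -0.3) → out

2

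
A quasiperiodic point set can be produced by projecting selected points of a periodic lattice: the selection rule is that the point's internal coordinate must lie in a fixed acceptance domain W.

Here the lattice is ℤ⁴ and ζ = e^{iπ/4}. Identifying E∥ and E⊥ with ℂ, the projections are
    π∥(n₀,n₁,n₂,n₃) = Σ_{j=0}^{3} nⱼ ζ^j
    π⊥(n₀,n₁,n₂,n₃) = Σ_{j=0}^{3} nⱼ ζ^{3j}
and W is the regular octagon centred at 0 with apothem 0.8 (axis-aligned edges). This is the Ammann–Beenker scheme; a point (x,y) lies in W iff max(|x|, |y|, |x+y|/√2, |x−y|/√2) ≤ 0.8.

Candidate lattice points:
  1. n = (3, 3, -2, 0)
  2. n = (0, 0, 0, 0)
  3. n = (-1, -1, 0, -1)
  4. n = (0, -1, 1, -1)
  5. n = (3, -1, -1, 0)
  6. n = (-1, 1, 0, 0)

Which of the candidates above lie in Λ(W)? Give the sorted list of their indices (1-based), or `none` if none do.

With ζ = e^{iπ/4} the internal vectors are ζ^0,ζ^3,ζ^6,ζ^9.
candidate 1: n = (3, 3, -2, 0) → π⊥ ≈ (+0.878680, +4.121320); max(|x|,|y|,|x±y|/√2) = 4.121320 > 0.8 ⇒ ∉ W
candidate 2: n = (0, 0, 0, 0) → π⊥ ≈ (+0.000000, +0.000000); max(|x|,|y|,|x±y|/√2) = 0.000000 ≤ 0.8 ⇒ ∈ W
candidate 3: n = (-1, -1, 0, -1) → π⊥ ≈ (-1.000000, -1.414214); max(|x|,|y|,|x±y|/√2) = 1.707107 > 0.8 ⇒ ∉ W
candidate 4: n = (0, -1, 1, -1) → π⊥ ≈ (+0.000000, -2.414214); max(|x|,|y|,|x±y|/√2) = 2.414214 > 0.8 ⇒ ∉ W
candidate 5: n = (3, -1, -1, 0) → π⊥ ≈ (+3.707107, +0.292893); max(|x|,|y|,|x±y|/√2) = 3.707107 > 0.8 ⇒ ∉ W
candidate 6: n = (-1, 1, 0, 0) → π⊥ ≈ (-1.707107, +0.707107); max(|x|,|y|,|x±y|/√2) = 1.707107 > 0.8 ⇒ ∉ W

2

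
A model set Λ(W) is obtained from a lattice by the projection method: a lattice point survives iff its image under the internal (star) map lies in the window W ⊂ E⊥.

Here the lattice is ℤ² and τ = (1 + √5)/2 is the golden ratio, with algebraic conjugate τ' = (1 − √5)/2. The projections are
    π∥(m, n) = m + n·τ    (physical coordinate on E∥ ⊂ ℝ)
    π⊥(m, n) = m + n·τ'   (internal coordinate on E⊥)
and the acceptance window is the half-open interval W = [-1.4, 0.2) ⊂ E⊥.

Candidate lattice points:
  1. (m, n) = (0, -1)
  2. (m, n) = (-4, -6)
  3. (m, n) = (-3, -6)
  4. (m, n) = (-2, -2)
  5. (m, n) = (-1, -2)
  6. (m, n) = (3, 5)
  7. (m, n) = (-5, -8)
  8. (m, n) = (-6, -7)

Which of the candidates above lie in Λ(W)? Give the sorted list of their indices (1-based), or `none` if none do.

2, 4, 6, 7

τ' = (1−√5)/2 ≈ -0.6180.
#1 (0,-1): internal coord 0 + (-1)·τ' = +0.6180; +0.6180 ∉ [-1.4, 0.2) → out
#2 (-4,-6): internal coord -4 + (-6)·τ' = -0.2918; -0.2918 ∈ [-1.4, 0.2) → IN Λ
#3 (-3,-6): internal coord -3 + (-6)·τ' = +0.7082; +0.7082 ∉ [-1.4, 0.2) → out
#4 (-2,-2): internal coord -2 + (-2)·τ' = -0.7639; -0.7639 ∈ [-1.4, 0.2) → IN Λ
#5 (-1,-2): internal coord -1 + (-2)·τ' = +0.2361; +0.2361 ∉ [-1.4, 0.2) → out
#6 (3,5): internal coord 3 + (5)·τ' = -0.0902; -0.0902 ∈ [-1.4, 0.2) → IN Λ
#7 (-5,-8): internal coord -5 + (-8)·τ' = -0.0557; -0.0557 ∈ [-1.4, 0.2) → IN Λ
#8 (-6,-7): internal coord -6 + (-7)·τ' = -1.6738; -1.6738 ∉ [-1.4, 0.2) → out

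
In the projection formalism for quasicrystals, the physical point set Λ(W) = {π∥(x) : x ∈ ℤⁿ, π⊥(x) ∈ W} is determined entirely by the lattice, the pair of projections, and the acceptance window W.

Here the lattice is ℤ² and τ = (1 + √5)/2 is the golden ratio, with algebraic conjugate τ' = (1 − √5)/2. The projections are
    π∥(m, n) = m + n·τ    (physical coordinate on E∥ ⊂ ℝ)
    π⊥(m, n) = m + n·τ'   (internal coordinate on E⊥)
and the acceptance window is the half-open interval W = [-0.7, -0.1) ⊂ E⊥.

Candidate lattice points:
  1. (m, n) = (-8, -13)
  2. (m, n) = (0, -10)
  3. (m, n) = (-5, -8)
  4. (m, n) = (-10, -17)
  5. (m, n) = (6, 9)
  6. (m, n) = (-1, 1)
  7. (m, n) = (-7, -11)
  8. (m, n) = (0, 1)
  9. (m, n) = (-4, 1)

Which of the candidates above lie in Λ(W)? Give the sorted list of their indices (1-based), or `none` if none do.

7, 8

Compute τ' = (1−√5)/2 = -0.6180, so π⊥(m,n) = m -0.6180·n.
candidate 1: (m,n)=(-8,-13) → π∥ = -8-13·τ ≈ -29.0344, π⊥ = -8-13·τ' ≈ 0.0344 ∉ [-0.7, -0.1) ⇒ out
candidate 2: (m,n)=(0,-10) → π∥ = 0-10·τ ≈ -16.1803, π⊥ = 0-10·τ' ≈ 6.1803 ∉ [-0.7, -0.1) ⇒ out
candidate 3: (m,n)=(-5,-8) → π∥ = -5-8·τ ≈ -17.9443, π⊥ = -5-8·τ' ≈ -0.0557 ∉ [-0.7, -0.1) ⇒ out
candidate 4: (m,n)=(-10,-17) → π∥ = -10-17·τ ≈ -37.5066, π⊥ = -10-17·τ' ≈ 0.5066 ∉ [-0.7, -0.1) ⇒ out
candidate 5: (m,n)=(6,9) → π∥ = 6+9·τ ≈ 20.5623, π⊥ = 6+9·τ' ≈ 0.4377 ∉ [-0.7, -0.1) ⇒ out
candidate 6: (m,n)=(-1,1) → π∥ = -1+1·τ ≈ 0.6180, π⊥ = -1+1·τ' ≈ -1.6180 ∉ [-0.7, -0.1) ⇒ out
candidate 7: (m,n)=(-7,-11) → π∥ = -7-11·τ ≈ -24.7984, π⊥ = -7-11·τ' ≈ -0.2016 ∈ [-0.7, -0.1) ⇒ IN Λ
candidate 8: (m,n)=(0,1) → π∥ = 0+1·τ ≈ 1.6180, π⊥ = 0+1·τ' ≈ -0.6180 ∈ [-0.7, -0.1) ⇒ IN Λ
candidate 9: (m,n)=(-4,1) → π∥ = -4+1·τ ≈ -2.3820, π⊥ = -4+1·τ' ≈ -4.6180 ∉ [-0.7, -0.1) ⇒ out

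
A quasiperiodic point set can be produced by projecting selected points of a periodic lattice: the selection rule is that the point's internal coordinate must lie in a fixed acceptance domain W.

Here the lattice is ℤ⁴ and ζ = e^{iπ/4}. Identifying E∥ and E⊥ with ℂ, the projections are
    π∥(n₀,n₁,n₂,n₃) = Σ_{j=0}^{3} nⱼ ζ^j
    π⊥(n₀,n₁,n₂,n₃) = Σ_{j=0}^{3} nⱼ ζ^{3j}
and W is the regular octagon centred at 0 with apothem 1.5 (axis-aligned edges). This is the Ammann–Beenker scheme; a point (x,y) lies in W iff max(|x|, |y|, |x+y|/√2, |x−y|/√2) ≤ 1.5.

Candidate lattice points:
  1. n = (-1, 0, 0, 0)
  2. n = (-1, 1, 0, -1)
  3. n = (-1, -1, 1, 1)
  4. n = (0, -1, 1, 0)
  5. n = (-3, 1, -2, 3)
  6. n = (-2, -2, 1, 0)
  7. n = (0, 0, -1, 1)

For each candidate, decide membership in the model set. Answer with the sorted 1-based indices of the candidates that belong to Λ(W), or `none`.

1, 3

With ζ = e^{iπ/4} the internal vectors are ζ^0,ζ^3,ζ^6,ζ^9.
candidate 1: n = (-1, 0, 0, 0) → π⊥ ≈ (-1.0000, +0.0000); max(|x|,|y|,|x±y|/√2) = 1.0000 ≤ 1.5 ⇒ ∈ W
candidate 2: n = (-1, 1, 0, -1) → π⊥ ≈ (-2.4142, +0.0000); max(|x|,|y|,|x±y|/√2) = 2.4142 > 1.5 ⇒ ∉ W
candidate 3: n = (-1, -1, 1, 1) → π⊥ ≈ (+0.4142, -1.0000); max(|x|,|y|,|x±y|/√2) = 1.0000 ≤ 1.5 ⇒ ∈ W
candidate 4: n = (0, -1, 1, 0) → π⊥ ≈ (+0.7071, -1.7071); max(|x|,|y|,|x±y|/√2) = 1.7071 > 1.5 ⇒ ∉ W
candidate 5: n = (-3, 1, -2, 3) → π⊥ ≈ (-1.5858, +4.8284); max(|x|,|y|,|x±y|/√2) = 4.8284 > 1.5 ⇒ ∉ W
candidate 6: n = (-2, -2, 1, 0) → π⊥ ≈ (-0.5858, -2.4142); max(|x|,|y|,|x±y|/√2) = 2.4142 > 1.5 ⇒ ∉ W
candidate 7: n = (0, 0, -1, 1) → π⊥ ≈ (+0.7071, +1.7071); max(|x|,|y|,|x±y|/√2) = 1.7071 > 1.5 ⇒ ∉ W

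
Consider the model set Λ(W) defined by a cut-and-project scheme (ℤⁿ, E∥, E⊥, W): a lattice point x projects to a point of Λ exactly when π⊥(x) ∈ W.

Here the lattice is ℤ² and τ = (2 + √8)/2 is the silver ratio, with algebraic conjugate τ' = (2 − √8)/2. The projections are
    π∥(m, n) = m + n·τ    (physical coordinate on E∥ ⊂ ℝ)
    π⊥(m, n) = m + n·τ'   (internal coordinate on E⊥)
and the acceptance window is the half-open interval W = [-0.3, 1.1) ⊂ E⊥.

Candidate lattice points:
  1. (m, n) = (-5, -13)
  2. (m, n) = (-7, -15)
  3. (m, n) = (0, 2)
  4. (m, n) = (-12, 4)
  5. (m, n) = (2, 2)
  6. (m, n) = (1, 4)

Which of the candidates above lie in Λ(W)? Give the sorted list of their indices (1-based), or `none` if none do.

Numerically τ ≈ 2.4142 and τ' = −1/τ ≈ -0.4142.
#1 (-5,-13): internal coord -5 + (-13)·τ' = +0.3848; +0.3848 ∈ [-0.3, 1.1) → IN Λ
#2 (-7,-15): internal coord -7 + (-15)·τ' = -0.7868; -0.7868 ∉ [-0.3, 1.1) → out
#3 (0,2): internal coord 0 + (2)·τ' = -0.8284; -0.8284 ∉ [-0.3, 1.1) → out
#4 (-12,4): internal coord -12 + (4)·τ' = -13.6569; -13.6569 ∉ [-0.3, 1.1) → out
#5 (2,2): internal coord 2 + (2)·τ' = +1.1716; +1.1716 ∉ [-0.3, 1.1) → out
#6 (1,4): internal coord 1 + (4)·τ' = -0.6569; -0.6569 ∉ [-0.3, 1.1) → out

1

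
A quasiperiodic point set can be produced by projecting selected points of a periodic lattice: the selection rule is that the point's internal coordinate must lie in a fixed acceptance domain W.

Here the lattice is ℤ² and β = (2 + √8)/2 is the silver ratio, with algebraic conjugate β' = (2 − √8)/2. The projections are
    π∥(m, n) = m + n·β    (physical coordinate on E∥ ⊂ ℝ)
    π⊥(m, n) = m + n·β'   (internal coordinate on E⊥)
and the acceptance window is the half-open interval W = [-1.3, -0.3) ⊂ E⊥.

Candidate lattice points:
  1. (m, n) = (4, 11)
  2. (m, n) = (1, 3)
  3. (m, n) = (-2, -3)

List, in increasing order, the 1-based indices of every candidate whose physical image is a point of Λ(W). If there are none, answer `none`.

1, 3

β' = (2−√8)/2 ≈ -0.414214.
[1] lift (4,11): star map gives -0.556349; window check -1.3 ≤ -0.556349 < -0.3 is true → IN Λ
[2] lift (1,3): star map gives -0.242641; window check -1.3 ≤ -0.242641 < -0.3 is false → out
[3] lift (-2,-3): star map gives -0.757359; window check -1.3 ≤ -0.757359 < -0.3 is true → IN Λ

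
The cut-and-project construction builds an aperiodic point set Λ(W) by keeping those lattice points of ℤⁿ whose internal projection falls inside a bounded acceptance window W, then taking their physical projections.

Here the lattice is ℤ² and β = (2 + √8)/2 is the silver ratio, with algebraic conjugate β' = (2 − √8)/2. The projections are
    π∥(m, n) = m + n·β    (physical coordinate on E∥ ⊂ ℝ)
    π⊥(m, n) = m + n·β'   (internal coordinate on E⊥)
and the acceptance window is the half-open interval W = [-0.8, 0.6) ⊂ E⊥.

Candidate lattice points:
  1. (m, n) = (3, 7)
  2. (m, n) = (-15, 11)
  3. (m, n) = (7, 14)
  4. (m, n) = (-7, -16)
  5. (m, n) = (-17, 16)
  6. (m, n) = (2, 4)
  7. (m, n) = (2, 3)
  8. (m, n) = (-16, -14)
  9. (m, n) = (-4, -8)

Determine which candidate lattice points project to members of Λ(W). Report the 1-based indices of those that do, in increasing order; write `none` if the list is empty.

1, 4, 6, 9

Numerically β ≈ 2.41421 and β' = −1/β ≈ -0.41421.
candidate 1: (m,n)=(3,7) → π∥ = 3+7·β ≈ 19.89949, π⊥ = 3+7·β' ≈ 0.10051 ∈ [-0.8, 0.6) ⇒ IN Λ
candidate 2: (m,n)=(-15,11) → π∥ = -15+11·β ≈ 11.55635, π⊥ = -15+11·β' ≈ -19.55635 ∉ [-0.8, 0.6) ⇒ out
candidate 3: (m,n)=(7,14) → π∥ = 7+14·β ≈ 40.79899, π⊥ = 7+14·β' ≈ 1.20101 ∉ [-0.8, 0.6) ⇒ out
candidate 4: (m,n)=(-7,-16) → π∥ = -7-16·β ≈ -45.62742, π⊥ = -7-16·β' ≈ -0.37258 ∈ [-0.8, 0.6) ⇒ IN Λ
candidate 5: (m,n)=(-17,16) → π∥ = -17+16·β ≈ 21.62742, π⊥ = -17+16·β' ≈ -23.62742 ∉ [-0.8, 0.6) ⇒ out
candidate 6: (m,n)=(2,4) → π∥ = 2+4·β ≈ 11.65685, π⊥ = 2+4·β' ≈ 0.34315 ∈ [-0.8, 0.6) ⇒ IN Λ
candidate 7: (m,n)=(2,3) → π∥ = 2+3·β ≈ 9.24264, π⊥ = 2+3·β' ≈ 0.75736 ∉ [-0.8, 0.6) ⇒ out
candidate 8: (m,n)=(-16,-14) → π∥ = -16-14·β ≈ -49.79899, π⊥ = -16-14·β' ≈ -10.20101 ∉ [-0.8, 0.6) ⇒ out
candidate 9: (m,n)=(-4,-8) → π∥ = -4-8·β ≈ -23.31371, π⊥ = -4-8·β' ≈ -0.68629 ∈ [-0.8, 0.6) ⇒ IN Λ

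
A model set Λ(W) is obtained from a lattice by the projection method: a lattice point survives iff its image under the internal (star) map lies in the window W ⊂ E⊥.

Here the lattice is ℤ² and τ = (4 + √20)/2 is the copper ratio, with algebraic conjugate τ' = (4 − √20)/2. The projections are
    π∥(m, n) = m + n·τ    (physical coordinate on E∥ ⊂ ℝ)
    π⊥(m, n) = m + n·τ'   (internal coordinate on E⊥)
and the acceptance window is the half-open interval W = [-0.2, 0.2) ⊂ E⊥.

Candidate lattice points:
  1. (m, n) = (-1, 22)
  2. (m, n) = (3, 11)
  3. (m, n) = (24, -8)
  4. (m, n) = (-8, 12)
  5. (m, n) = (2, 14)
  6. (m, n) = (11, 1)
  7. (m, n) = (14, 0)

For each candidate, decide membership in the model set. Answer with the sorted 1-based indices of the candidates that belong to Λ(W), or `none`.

none

Compute τ' = (4−√20)/2 = -0.23607, so π⊥(m,n) = m -0.23607·n.
candidate 1: (m,n)=(-1,22) → π∥ = -1+22·τ ≈ 92.19350, π⊥ = -1+22·τ' ≈ -6.19350 ∉ [-0.2, 0.2) ⇒ out
candidate 2: (m,n)=(3,11) → π∥ = 3+11·τ ≈ 49.59675, π⊥ = 3+11·τ' ≈ 0.40325 ∉ [-0.2, 0.2) ⇒ out
candidate 3: (m,n)=(24,-8) → π∥ = 24-8·τ ≈ -9.88854, π⊥ = 24-8·τ' ≈ 25.88854 ∉ [-0.2, 0.2) ⇒ out
candidate 4: (m,n)=(-8,12) → π∥ = -8+12·τ ≈ 42.83282, π⊥ = -8+12·τ' ≈ -10.83282 ∉ [-0.2, 0.2) ⇒ out
candidate 5: (m,n)=(2,14) → π∥ = 2+14·τ ≈ 61.30495, π⊥ = 2+14·τ' ≈ -1.30495 ∉ [-0.2, 0.2) ⇒ out
candidate 6: (m,n)=(11,1) → π∥ = 11+1·τ ≈ 15.23607, π⊥ = 11+1·τ' ≈ 10.76393 ∉ [-0.2, 0.2) ⇒ out
candidate 7: (m,n)=(14,0) → π∥ = 14+0·τ ≈ 14.00000, π⊥ = 14+0·τ' ≈ 14.00000 ∉ [-0.2, 0.2) ⇒ out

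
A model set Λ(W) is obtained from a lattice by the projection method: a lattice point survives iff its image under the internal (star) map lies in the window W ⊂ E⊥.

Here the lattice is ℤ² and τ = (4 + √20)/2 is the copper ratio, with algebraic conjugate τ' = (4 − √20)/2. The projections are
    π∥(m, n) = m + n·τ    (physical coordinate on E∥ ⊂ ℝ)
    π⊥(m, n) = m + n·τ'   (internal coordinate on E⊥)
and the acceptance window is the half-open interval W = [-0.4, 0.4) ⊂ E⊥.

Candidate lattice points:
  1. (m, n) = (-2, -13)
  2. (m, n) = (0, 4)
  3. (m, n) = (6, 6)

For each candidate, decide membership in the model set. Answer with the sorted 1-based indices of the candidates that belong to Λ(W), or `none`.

none

Compute τ' = (4−√20)/2 = -0.236068, so π⊥(m,n) = m -0.236068·n.
#1 (-2,-13): internal coord -2 + (-13)·τ' = +1.068884; +1.068884 ∉ [-0.4, 0.4) → out
#2 (0,4): internal coord 0 + (4)·τ' = -0.944272; -0.944272 ∉ [-0.4, 0.4) → out
#3 (6,6): internal coord 6 + (6)·τ' = +4.583592; +4.583592 ∉ [-0.4, 0.4) → out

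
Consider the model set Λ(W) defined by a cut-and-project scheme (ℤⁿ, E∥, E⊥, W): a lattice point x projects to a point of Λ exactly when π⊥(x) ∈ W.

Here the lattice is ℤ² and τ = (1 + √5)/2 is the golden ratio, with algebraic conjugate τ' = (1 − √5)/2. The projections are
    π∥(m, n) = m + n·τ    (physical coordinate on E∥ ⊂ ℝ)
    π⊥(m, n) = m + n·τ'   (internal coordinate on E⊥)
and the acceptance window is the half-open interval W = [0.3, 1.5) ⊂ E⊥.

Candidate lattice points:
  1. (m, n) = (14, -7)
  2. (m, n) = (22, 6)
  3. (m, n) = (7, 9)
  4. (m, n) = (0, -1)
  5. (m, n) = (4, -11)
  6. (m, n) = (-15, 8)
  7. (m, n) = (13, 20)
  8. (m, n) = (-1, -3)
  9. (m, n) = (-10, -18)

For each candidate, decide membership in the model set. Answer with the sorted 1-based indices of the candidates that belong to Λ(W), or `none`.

Numerically τ ≈ 1.61803 and τ' = −1/τ ≈ -0.61803.
candidate 1: (m,n)=(14,-7) → π∥ = 14-7·τ ≈ 2.67376, π⊥ = 14-7·τ' ≈ 18.32624 ∉ [0.3, 1.5) ⇒ out
candidate 2: (m,n)=(22,6) → π∥ = 22+6·τ ≈ 31.70820, π⊥ = 22+6·τ' ≈ 18.29180 ∉ [0.3, 1.5) ⇒ out
candidate 3: (m,n)=(7,9) → π∥ = 7+9·τ ≈ 21.56231, π⊥ = 7+9·τ' ≈ 1.43769 ∈ [0.3, 1.5) ⇒ IN Λ
candidate 4: (m,n)=(0,-1) → π∥ = 0-1·τ ≈ -1.61803, π⊥ = 0-1·τ' ≈ 0.61803 ∈ [0.3, 1.5) ⇒ IN Λ
candidate 5: (m,n)=(4,-11) → π∥ = 4-11·τ ≈ -13.79837, π⊥ = 4-11·τ' ≈ 10.79837 ∉ [0.3, 1.5) ⇒ out
candidate 6: (m,n)=(-15,8) → π∥ = -15+8·τ ≈ -2.05573, π⊥ = -15+8·τ' ≈ -19.94427 ∉ [0.3, 1.5) ⇒ out
candidate 7: (m,n)=(13,20) → π∥ = 13+20·τ ≈ 45.36068, π⊥ = 13+20·τ' ≈ 0.63932 ∈ [0.3, 1.5) ⇒ IN Λ
candidate 8: (m,n)=(-1,-3) → π∥ = -1-3·τ ≈ -5.85410, π⊥ = -1-3·τ' ≈ 0.85410 ∈ [0.3, 1.5) ⇒ IN Λ
candidate 9: (m,n)=(-10,-18) → π∥ = -10-18·τ ≈ -39.12461, π⊥ = -10-18·τ' ≈ 1.12461 ∈ [0.3, 1.5) ⇒ IN Λ

3, 4, 7, 8, 9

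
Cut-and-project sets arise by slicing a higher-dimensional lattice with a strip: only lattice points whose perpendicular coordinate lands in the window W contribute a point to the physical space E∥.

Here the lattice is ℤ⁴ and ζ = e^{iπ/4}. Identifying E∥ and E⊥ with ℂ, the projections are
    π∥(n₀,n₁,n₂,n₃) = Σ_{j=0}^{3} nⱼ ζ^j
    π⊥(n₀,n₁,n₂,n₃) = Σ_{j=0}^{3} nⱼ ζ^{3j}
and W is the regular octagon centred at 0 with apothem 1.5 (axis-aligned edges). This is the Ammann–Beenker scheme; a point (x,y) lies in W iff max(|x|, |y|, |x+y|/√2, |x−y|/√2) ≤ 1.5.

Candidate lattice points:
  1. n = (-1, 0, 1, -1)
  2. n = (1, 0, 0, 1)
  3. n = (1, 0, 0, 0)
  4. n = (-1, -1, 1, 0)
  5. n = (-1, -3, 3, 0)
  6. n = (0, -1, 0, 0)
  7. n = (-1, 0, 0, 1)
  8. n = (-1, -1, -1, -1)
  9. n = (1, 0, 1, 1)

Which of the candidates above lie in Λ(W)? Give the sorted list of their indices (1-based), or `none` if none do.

3, 6, 7, 8

π⊥(n) = n₀ + n₁ζ³ + n₂ζ⁶ + n₃ζ⁹ where ζ = e^{iπ/4}.
#1 (-1, 0, 1, -1): internal (-1.70711, -1.70711); octagon support 2.41421 vs apothem 1.5 → ∉ W
#2 (1, 0, 0, 1): internal (1.70711, 0.70711); octagon support 1.70711 vs apothem 1.5 → ∉ W
#3 (1, 0, 0, 0): internal (1.00000, 0.00000); octagon support 1.00000 vs apothem 1.5 → ∈ W
#4 (-1, -1, 1, 0): internal (-0.29289, -1.70711); octagon support 1.70711 vs apothem 1.5 → ∉ W
#5 (-1, -3, 3, 0): internal (1.12132, -5.12132); octagon support 5.12132 vs apothem 1.5 → ∉ W
#6 (0, -1, 0, 0): internal (0.70711, -0.70711); octagon support 1.00000 vs apothem 1.5 → ∈ W
#7 (-1, 0, 0, 1): internal (-0.29289, 0.70711); octagon support 0.70711 vs apothem 1.5 → ∈ W
#8 (-1, -1, -1, -1): internal (-1.00000, -0.41421); octagon support 1.00000 vs apothem 1.5 → ∈ W
#9 (1, 0, 1, 1): internal (1.70711, -0.29289); octagon support 1.70711 vs apothem 1.5 → ∉ W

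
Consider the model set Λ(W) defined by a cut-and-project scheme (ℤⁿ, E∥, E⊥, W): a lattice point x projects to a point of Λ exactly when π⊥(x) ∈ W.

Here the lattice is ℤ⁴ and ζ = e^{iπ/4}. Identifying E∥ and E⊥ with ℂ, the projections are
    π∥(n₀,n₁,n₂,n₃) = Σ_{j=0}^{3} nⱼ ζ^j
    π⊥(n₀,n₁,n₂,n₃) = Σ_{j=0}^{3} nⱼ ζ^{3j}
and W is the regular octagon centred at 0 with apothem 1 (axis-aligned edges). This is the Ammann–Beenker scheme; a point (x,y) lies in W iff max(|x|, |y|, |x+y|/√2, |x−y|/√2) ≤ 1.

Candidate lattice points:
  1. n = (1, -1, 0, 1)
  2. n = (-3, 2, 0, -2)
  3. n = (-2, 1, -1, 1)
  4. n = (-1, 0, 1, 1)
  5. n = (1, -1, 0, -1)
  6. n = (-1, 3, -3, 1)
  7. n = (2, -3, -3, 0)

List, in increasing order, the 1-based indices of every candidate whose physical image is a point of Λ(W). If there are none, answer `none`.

4

π⊥(n) = n₀ + n₁ζ³ + n₂ζ⁶ + n₃ζ⁹ where ζ = e^{iπ/4}.
candidate 1: n = (1, -1, 0, 1) → π⊥ ≈ (+2.414214, +0.000000); max(|x|,|y|,|x±y|/√2) = 2.414214 > 1 ⇒ ∉ W
candidate 2: n = (-3, 2, 0, -2) → π⊥ ≈ (-5.828427, +0.000000); max(|x|,|y|,|x±y|/√2) = 5.828427 > 1 ⇒ ∉ W
candidate 3: n = (-2, 1, -1, 1) → π⊥ ≈ (-2.000000, +2.414214); max(|x|,|y|,|x±y|/√2) = 3.121320 > 1 ⇒ ∉ W
candidate 4: n = (-1, 0, 1, 1) → π⊥ ≈ (-0.292893, -0.292893); max(|x|,|y|,|x±y|/√2) = 0.414214 ≤ 1 ⇒ ∈ W
candidate 5: n = (1, -1, 0, -1) → π⊥ ≈ (+1.000000, -1.414214); max(|x|,|y|,|x±y|/√2) = 1.707107 > 1 ⇒ ∉ W
candidate 6: n = (-1, 3, -3, 1) → π⊥ ≈ (-2.414214, +5.828427); max(|x|,|y|,|x±y|/√2) = 5.828427 > 1 ⇒ ∉ W
candidate 7: n = (2, -3, -3, 0) → π⊥ ≈ (+4.121320, +0.878680); max(|x|,|y|,|x±y|/√2) = 4.121320 > 1 ⇒ ∉ W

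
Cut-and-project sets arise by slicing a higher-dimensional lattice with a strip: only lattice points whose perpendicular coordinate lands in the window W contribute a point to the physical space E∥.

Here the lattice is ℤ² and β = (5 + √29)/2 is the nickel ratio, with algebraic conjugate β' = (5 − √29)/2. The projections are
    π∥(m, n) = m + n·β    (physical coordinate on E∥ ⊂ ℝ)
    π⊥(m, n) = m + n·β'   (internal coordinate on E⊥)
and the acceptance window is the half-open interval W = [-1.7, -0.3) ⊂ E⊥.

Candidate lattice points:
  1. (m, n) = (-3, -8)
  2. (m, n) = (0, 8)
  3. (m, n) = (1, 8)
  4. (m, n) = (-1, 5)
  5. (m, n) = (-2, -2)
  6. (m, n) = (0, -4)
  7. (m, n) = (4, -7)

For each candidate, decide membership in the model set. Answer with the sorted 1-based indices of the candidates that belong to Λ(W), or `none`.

1, 2, 3, 5

Compute β' = (5−√29)/2 = -0.19258, so π⊥(m,n) = m -0.19258·n.
candidate 1: (m,n)=(-3,-8) → π∥ = -3-8·β ≈ -44.54066, π⊥ = -3-8·β' ≈ -1.45934 ∈ [-1.7, -0.3) ⇒ IN Λ
candidate 2: (m,n)=(0,8) → π∥ = 0+8·β ≈ 41.54066, π⊥ = 0+8·β' ≈ -1.54066 ∈ [-1.7, -0.3) ⇒ IN Λ
candidate 3: (m,n)=(1,8) → π∥ = 1+8·β ≈ 42.54066, π⊥ = 1+8·β' ≈ -0.54066 ∈ [-1.7, -0.3) ⇒ IN Λ
candidate 4: (m,n)=(-1,5) → π∥ = -1+5·β ≈ 24.96291, π⊥ = -1+5·β' ≈ -1.96291 ∉ [-1.7, -0.3) ⇒ out
candidate 5: (m,n)=(-2,-2) → π∥ = -2-2·β ≈ -12.38516, π⊥ = -2-2·β' ≈ -1.61484 ∈ [-1.7, -0.3) ⇒ IN Λ
candidate 6: (m,n)=(0,-4) → π∥ = 0-4·β ≈ -20.77033, π⊥ = 0-4·β' ≈ 0.77033 ∉ [-1.7, -0.3) ⇒ out
candidate 7: (m,n)=(4,-7) → π∥ = 4-7·β ≈ -32.34808, π⊥ = 4-7·β' ≈ 5.34808 ∉ [-1.7, -0.3) ⇒ out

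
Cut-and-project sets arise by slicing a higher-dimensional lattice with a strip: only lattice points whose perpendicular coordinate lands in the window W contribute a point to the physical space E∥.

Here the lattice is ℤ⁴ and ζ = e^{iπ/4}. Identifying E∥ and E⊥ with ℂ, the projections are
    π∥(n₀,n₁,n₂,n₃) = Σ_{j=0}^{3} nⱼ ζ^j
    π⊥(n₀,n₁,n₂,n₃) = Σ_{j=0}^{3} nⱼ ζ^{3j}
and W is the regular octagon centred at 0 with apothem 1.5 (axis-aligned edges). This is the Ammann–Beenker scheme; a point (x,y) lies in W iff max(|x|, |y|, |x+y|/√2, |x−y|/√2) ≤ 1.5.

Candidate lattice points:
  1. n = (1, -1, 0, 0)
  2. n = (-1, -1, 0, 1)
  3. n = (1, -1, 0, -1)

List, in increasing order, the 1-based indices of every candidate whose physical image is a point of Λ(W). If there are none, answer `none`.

2

Internal map: ζ^{3j} for j=0..3 gives (1,0), (−√2/2,√2/2), (0,−1), (√2/2,√2/2).
#1 (1, -1, 0, 0): internal (1.70711, -0.70711); octagon support 1.70711 vs apothem 1.5 → ∉ W
#2 (-1, -1, 0, 1): internal (0.41421, 0.00000); octagon support 0.41421 vs apothem 1.5 → ∈ W
#3 (1, -1, 0, -1): internal (1.00000, -1.41421); octagon support 1.70711 vs apothem 1.5 → ∉ W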